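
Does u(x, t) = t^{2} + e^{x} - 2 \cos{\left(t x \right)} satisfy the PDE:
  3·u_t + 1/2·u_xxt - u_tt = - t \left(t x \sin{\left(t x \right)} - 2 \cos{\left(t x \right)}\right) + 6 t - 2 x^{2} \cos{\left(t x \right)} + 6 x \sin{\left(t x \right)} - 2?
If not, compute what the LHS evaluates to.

Evaluate each term of the left-hand side for u = t^{2} + e^{x} - 2 \cos{\left(t x \right)}.
Derivatives:
  u_t = 2 t + 2 x \sin{\left(t x \right)}
  u_xxt = - 2 t^{2} x \sin{\left(t x \right)} + 4 t \cos{\left(t x \right)}
  u_tt = 2 x^{2} \cos{\left(t x \right)} + 2
Terms:
  3·u_t = 6 t + 6 x \sin{\left(t x \right)}
  1/2·u_xxt = t \left(- t x \sin{\left(t x \right)} + 2 \cos{\left(t x \right)}\right)
  -u_tt = - 2 x^{2} \cos{\left(t x \right)} - 2
Sum: LHS = - t \left(t x \sin{\left(t x \right)} - 2 \cos{\left(t x \right)}\right) + 6 t - 2 x^{2} \cos{\left(t x \right)} + 6 x \sin{\left(t x \right)} - 2
This is exactly the given right-hand side, so u is a solution.

Answer: Yes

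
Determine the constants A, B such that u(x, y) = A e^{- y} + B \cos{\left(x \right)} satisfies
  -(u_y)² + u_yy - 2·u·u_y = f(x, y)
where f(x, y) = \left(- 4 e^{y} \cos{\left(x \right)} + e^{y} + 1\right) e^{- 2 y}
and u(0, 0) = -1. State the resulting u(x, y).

Substitute the ansatz u = A e^{- y} + B \cos{\left(x \right)} into the left-hand side.
Derivatives of the ansatz:
  u_y = - A e^{- y}
  u_yy = A e^{- y}
Term by term:
  -(u_y)² = - A^{2} e^{- 2 y}
  u_yy = A e^{- y}
  -2·u·u_y = 2 A^{2} e^{- 2 y} + 2 A B e^{- y} \cos{\left(x \right)}
So the left-hand side equals
  A^{2} e^{- 2 y} + 2 A B e^{- y} \cos{\left(x \right)} + A e^{- y}
This must equal f(x, y) identically; expanded, f = - 4 e^{- y} \cos{\left(x \right)} + e^{- y} + e^{- 2 y}.
Matching coefficients of the independent functions:
  [e^{- y} \cos{\left(x \right)}]:  2 A B = -4
  [e^{- 2 y}]:  A^{2} = 1
  [e^{- y}]:  A = 1
Solving: A = 1, B = -2.
Check against the point condition:
  u(0, 0) = -1  ⟹  A + B = -1  ✓
Hence u(x, y) = - 2 \cos{\left(x \right)} + e^{- y}.

Answer: u(x, y) = - 2 \cos{\left(x \right)} + e^{- y}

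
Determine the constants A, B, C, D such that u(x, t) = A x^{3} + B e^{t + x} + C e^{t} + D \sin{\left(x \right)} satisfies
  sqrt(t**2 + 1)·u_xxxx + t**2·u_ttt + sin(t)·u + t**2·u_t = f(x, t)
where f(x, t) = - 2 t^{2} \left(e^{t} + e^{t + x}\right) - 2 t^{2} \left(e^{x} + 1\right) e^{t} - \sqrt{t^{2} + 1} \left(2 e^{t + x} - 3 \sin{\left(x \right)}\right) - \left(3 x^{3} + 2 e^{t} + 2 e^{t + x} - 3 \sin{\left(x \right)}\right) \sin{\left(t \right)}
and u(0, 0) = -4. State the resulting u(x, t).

Answer: u(x, t) = - 3 x^{3} - 2 e^{t} - 2 e^{t + x} + 3 \sin{\left(x \right)}

Derivation:
Substitute the ansatz u = A x^{3} + B e^{t + x} + C e^{t} + D \sin{\left(x \right)} into the left-hand side.
Derivatives of the ansatz:
  u_xxxx = B e^{t} e^{x} + D \sin{\left(x \right)}
  u_ttt = B e^{t} e^{x} + C e^{t}
  u_t = B e^{t} e^{x} + C e^{t}
Term by term:
  sqrt(t**2 + 1)·u_xxxx = B \sqrt{t^{2} + 1} e^{t} e^{x} + D \sqrt{t^{2} + 1} \sin{\left(x \right)}
  t**2·u_ttt = B t^{2} e^{t} e^{x} + C t^{2} e^{t}
  sin(t)·u = A x^{3} \sin{\left(t \right)} + B e^{t} e^{x} \sin{\left(t \right)} + C e^{t} \sin{\left(t \right)} + D \sin{\left(t \right)} \sin{\left(x \right)}
  t**2·u_t = B t^{2} e^{t} e^{x} + C t^{2} e^{t}
So the left-hand side equals
  A x^{3} \sin{\left(t \right)} + 2 B t^{2} e^{t} e^{x} + B \sqrt{t^{2} + 1} e^{t} e^{x} + B e^{t} e^{x} \sin{\left(t \right)} + 2 C t^{2} e^{t} + C e^{t} \sin{\left(t \right)} + D \sqrt{t^{2} + 1} \sin{\left(x \right)} + D \sin{\left(t \right)} \sin{\left(x \right)}
This must equal f(x, t) identically; expanded, f = - 4 t^{2} e^{t} e^{x} - 4 t^{2} e^{t} - 3 x^{3} \sin{\left(t \right)} - 2 \sqrt{t^{2} + 1} e^{t} e^{x} + 3 \sqrt{t^{2} + 1} \sin{\left(x \right)} - 2 e^{t} e^{x} \sin{\left(t \right)} - 2 e^{t} \sin{\left(t \right)} + 3 \sin{\left(t \right)} \sin{\left(x \right)}.
Matching coefficients of the independent functions:
  [t^{2} e^{t}]:  2 C = -4
  [x^{3} \sin{\left(t \right)}]:  A = -3
  [\sqrt{t^{2} + 1} \sin{\left(x \right)}, \sin{\left(t \right)} \sin{\left(x \right)}]:  D = 3
  [e^{t} \sin{\left(t \right)}]:  C = -2
  [t^{2} e^{t} e^{x}]:  2 B = -4
  [\sqrt{t^{2} + 1} e^{t} e^{x}, e^{t} e^{x} \sin{\left(t \right)}]:  B = -2
Solving: A = -3, B = -2, C = -2, D = 3.
Check against the point condition:
  u(0, 0) = -4  ⟹  B + C = -4  ✓
Hence u(x, t) = - 3 x^{3} - 2 e^{t} - 2 e^{t + x} + 3 \sin{\left(x \right)}.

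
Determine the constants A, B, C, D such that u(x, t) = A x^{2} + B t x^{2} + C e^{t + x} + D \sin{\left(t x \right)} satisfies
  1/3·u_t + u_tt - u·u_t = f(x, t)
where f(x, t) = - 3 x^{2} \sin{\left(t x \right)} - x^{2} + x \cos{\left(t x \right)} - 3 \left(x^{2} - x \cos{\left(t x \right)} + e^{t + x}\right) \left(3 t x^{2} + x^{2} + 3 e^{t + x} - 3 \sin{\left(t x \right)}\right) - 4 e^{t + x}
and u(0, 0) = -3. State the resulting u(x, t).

Substitute the ansatz u = A x^{2} + B t x^{2} + C e^{t + x} + D \sin{\left(t x \right)} into the left-hand side.
Derivatives of the ansatz:
  u_t = B x^{2} + C e^{t} e^{x} + D x \cos{\left(t x \right)}
  u_tt = C e^{t} e^{x} - D x^{2} \sin{\left(t x \right)}
Term by term:
  1/3·u_t = \frac{B x^{2}}{3} + \frac{C e^{t} e^{x}}{3} + \frac{D x \cos{\left(t x \right)}}{3}
  u_tt = C e^{t} e^{x} - D x^{2} \sin{\left(t x \right)}
  -u·u_t = - A B x^{4} - A C x^{2} e^{t} e^{x} - A D x^{3} \cos{\left(t x \right)} - B^{2} t x^{4} - B C t x^{2} e^{t} e^{x} - B C x^{2} e^{t} e^{x} - B D t x^{3} \cos{\left(t x \right)} - B D x^{2} \sin{\left(t x \right)} - C^{2} e^{2 t} e^{2 x} - C D x e^{t} e^{x} \cos{\left(t x \right)} - C D e^{t} e^{x} \sin{\left(t x \right)} - D^{2} x \sin{\left(t x \right)} \cos{\left(t x \right)}
So the left-hand side equals
  - A B x^{4} - A C x^{2} e^{t} e^{x} - A D x^{3} \cos{\left(t x \right)} - B^{2} t x^{4} - B C t x^{2} e^{t} e^{x} - B C x^{2} e^{t} e^{x} - B D t x^{3} \cos{\left(t x \right)} - B D x^{2} \sin{\left(t x \right)} + \frac{B x^{2}}{3} - C^{2} e^{2 t} e^{2 x} - C D x e^{t} e^{x} \cos{\left(t x \right)} - C D e^{t} e^{x} \sin{\left(t x \right)} + \frac{4 C e^{t} e^{x}}{3} - D^{2} x \sin{\left(t x \right)} \cos{\left(t x \right)} - D x^{2} \sin{\left(t x \right)} + \frac{D x \cos{\left(t x \right)}}{3}
This must equal f(x, t) identically; expanded, f = - 9 t x^{4} + 9 t x^{3} \cos{\left(t x \right)} - 9 t x^{2} e^{t} e^{x} - 3 x^{4} + 3 x^{3} \cos{\left(t x \right)} - 12 x^{2} e^{t} e^{x} + 6 x^{2} \sin{\left(t x \right)} - x^{2} + 9 x e^{t} e^{x} \cos{\left(t x \right)} - 9 x \sin{\left(t x \right)} \cos{\left(t x \right)} + x \cos{\left(t x \right)} - 9 e^{2 t} e^{2 x} + 9 e^{t} e^{x} \sin{\left(t x \right)} - 4 e^{t} e^{x}.
Matching coefficients of the independent functions:
  [x^{2}]:  \frac{B}{3} = -1
  [x^{4}]:  - A B = -3
  [t x^{4}]:  - B^{2} = -9
  [x \cos{\left(t x \right)}]:  \frac{D}{3} = 1
  [x^{2} \sin{\left(t x \right)}]:  - B D - D = 6
  [x^{3} \cos{\left(t x \right)}]:  - A D = 3
  [e^{t} e^{x}]:  \frac{4 C}{3} = -4
  [e^{2 t} e^{2 x}]:  - C^{2} = -9
  [t x^{3} \cos{\left(t x \right)}]:  - B D = 9
  [x \sin{\left(t x \right)} \cos{\left(t x \right)}]:  - D^{2} = -9
  [x^{2} e^{t} e^{x}]:  - A C - B C = -12
  [e^{t} e^{x} \sin{\left(t x \right)}, x e^{t} e^{x} \cos{\left(t x \right)}]:  - C D = 9
  [t x^{2} e^{t} e^{x}]:  - B C = -9
Solving: A = -1, B = -3, C = -3, D = 3.
Check against the point condition:
  u(0, 0) = -3  ⟹  C = -3  ✓
Hence u(x, t) = - 3 t x^{2} - x^{2} - 3 e^{t + x} + 3 \sin{\left(t x \right)}.

Answer: u(x, t) = - 3 t x^{2} - x^{2} - 3 e^{t + x} + 3 \sin{\left(t x \right)}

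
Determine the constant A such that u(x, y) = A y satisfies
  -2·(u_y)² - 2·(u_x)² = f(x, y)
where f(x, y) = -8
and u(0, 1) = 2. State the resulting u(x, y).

Substitute the ansatz u = A y into the left-hand side.
Derivatives of the ansatz:
  u_y = A
  u_x = 0
Term by term:
  -2·(u_y)² = - 2 A^{2}
  -2·(u_x)² = 0
So the left-hand side equals
  - 2 A^{2}
This must equal f(x, y) = -8 identically.
Matching coefficients of the independent functions:
  [constant term]:  - 2 A^{2} = -8
These equations allow (A) = (-2) or (2).
Impose the point condition(s):
  u(0, 1) = 2  ⟹  A = 2
Only A = 2 satisfies everything.
Hence u(x, y) = 2 y.

Answer: u(x, y) = 2 y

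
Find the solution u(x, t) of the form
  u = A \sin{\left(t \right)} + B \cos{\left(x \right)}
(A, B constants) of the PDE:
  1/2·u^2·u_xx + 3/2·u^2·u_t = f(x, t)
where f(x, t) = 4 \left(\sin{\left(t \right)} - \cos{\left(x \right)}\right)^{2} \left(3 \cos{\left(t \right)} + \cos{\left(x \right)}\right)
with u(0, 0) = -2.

Substitute the ansatz u = A \sin{\left(t \right)} + B \cos{\left(x \right)} into the left-hand side.
Derivatives of the ansatz:
  u_xx = - B \cos{\left(x \right)}
  u_t = A \cos{\left(t \right)}
Term by term:
  1/2·u^2·u_xx = - \frac{A^{2} B \sin^{2}{\left(t \right)} \cos{\left(x \right)}}{2} - A B^{2} \sin{\left(t \right)} \cos^{2}{\left(x \right)} - \frac{B^{3} \cos^{3}{\left(x \right)}}{2}
  3/2·u^2·u_t = \frac{3 A^{3} \sin^{2}{\left(t \right)} \cos{\left(t \right)}}{2} + 3 A^{2} B \sin{\left(t \right)} \cos{\left(t \right)} \cos{\left(x \right)} + \frac{3 A B^{2} \cos{\left(t \right)} \cos^{2}{\left(x \right)}}{2}
So the left-hand side equals
  \frac{3 A^{3} \sin^{2}{\left(t \right)} \cos{\left(t \right)}}{2} - \frac{A^{2} B \sin^{2}{\left(t \right)} \cos{\left(x \right)}}{2} + 3 A^{2} B \sin{\left(t \right)} \cos{\left(t \right)} \cos{\left(x \right)} - A B^{2} \sin{\left(t \right)} \cos^{2}{\left(x \right)} + \frac{3 A B^{2} \cos{\left(t \right)} \cos^{2}{\left(x \right)}}{2} - \frac{B^{3} \cos^{3}{\left(x \right)}}{2}
This must equal f(x, t) identically; expanded, f = 12 \sin^{2}{\left(t \right)} \cos{\left(t \right)} + 4 \sin^{2}{\left(t \right)} \cos{\left(x \right)} - 24 \sin{\left(t \right)} \cos{\left(t \right)} \cos{\left(x \right)} - 8 \sin{\left(t \right)} \cos^{2}{\left(x \right)} + 12 \cos{\left(t \right)} \cos^{2}{\left(x \right)} + 4 \cos^{3}{\left(x \right)}.
Matching coefficients of the independent functions:
  [\sin{\left(t \right)} \cos^{2}{\left(x \right)}]:  - A B^{2} = -8
  [\sin^{2}{\left(t \right)} \cos{\left(t \right)}]:  \frac{3 A^{3}}{2} = 12
  [\sin^{2}{\left(t \right)} \cos{\left(x \right)}]:  - \frac{A^{2} B}{2} = 4
  [\cos{\left(t \right)} \cos^{2}{\left(x \right)}]:  \frac{3 A B^{2}}{2} = 12
  [\sin{\left(t \right)} \cos{\left(t \right)} \cos{\left(x \right)}]:  3 A^{2} B = -24
  [\cos^{3}{\left(x \right)}]:  - \frac{B^{3}}{2} = 4
Solving: A = 2, B = -2.
Check against the point condition:
  u(0, 0) = -2  ⟹  B = -2  ✓
Hence u(x, t) = 2 \sin{\left(t \right)} - 2 \cos{\left(x \right)}.

Answer: u(x, t) = 2 \sin{\left(t \right)} - 2 \cos{\left(x \right)}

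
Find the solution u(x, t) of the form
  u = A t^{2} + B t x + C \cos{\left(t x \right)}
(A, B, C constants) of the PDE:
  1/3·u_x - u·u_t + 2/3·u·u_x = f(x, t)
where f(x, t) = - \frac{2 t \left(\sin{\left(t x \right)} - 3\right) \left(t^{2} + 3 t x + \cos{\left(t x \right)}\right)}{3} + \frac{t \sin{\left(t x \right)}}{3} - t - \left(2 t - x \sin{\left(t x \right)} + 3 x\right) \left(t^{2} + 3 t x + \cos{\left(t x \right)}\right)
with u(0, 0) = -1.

Substitute the ansatz u = A t^{2} + B t x + C \cos{\left(t x \right)} into the left-hand side.
Derivatives of the ansatz:
  u_x = B t - C t \sin{\left(t x \right)}
  u_t = 2 A t + B x - C x \sin{\left(t x \right)}
Term by term:
  1/3·u_x = \frac{B t}{3} - \frac{C t \sin{\left(t x \right)}}{3}
  -u·u_t = - 2 A^{2} t^{3} - 3 A B t^{2} x + A C t^{2} x \sin{\left(t x \right)} - 2 A C t \cos{\left(t x \right)} - B^{2} t x^{2} + B C t x^{2} \sin{\left(t x \right)} - B C x \cos{\left(t x \right)} + C^{2} x \sin{\left(t x \right)} \cos{\left(t x \right)}
  2/3·u·u_x = \frac{2 A B t^{3}}{3} - \frac{2 A C t^{3} \sin{\left(t x \right)}}{3} + \frac{2 B^{2} t^{2} x}{3} - \frac{2 B C t^{2} x \sin{\left(t x \right)}}{3} + \frac{2 B C t \cos{\left(t x \right)}}{3} - \frac{2 C^{2} t \sin{\left(t x \right)} \cos{\left(t x \right)}}{3}
So the left-hand side equals
  - 2 A^{2} t^{3} + \frac{2 A B t^{3}}{3} - 3 A B t^{2} x - \frac{2 A C t^{3} \sin{\left(t x \right)}}{3} + A C t^{2} x \sin{\left(t x \right)} - 2 A C t \cos{\left(t x \right)} + \frac{2 B^{2} t^{2} x}{3} - B^{2} t x^{2} - \frac{2 B C t^{2} x \sin{\left(t x \right)}}{3} + B C t x^{2} \sin{\left(t x \right)} + \frac{2 B C t \cos{\left(t x \right)}}{3} - B C x \cos{\left(t x \right)} + \frac{B t}{3} - \frac{2 C^{2} t \sin{\left(t x \right)} \cos{\left(t x \right)}}{3} + C^{2} x \sin{\left(t x \right)} \cos{\left(t x \right)} - \frac{C t \sin{\left(t x \right)}}{3}
This must equal f(x, t) identically; expanded, f = - \frac{2 t^{3} \sin{\left(t x \right)}}{3} - t^{2} x \sin{\left(t x \right)} - 3 t^{2} x + 3 t x^{2} \sin{\left(t x \right)} - 9 t x^{2} - \frac{2 t \sin{\left(t x \right)} \cos{\left(t x \right)}}{3} + \frac{t \sin{\left(t x \right)}}{3} - t + x \sin{\left(t x \right)} \cos{\left(t x \right)} - 3 x \cos{\left(t x \right)}.
Matching coefficients of the independent functions:
  [t]:  \frac{B}{3} = -1
  [t^{3}]:  - 2 A^{2} + \frac{2 A B}{3} = 0
  [t x^{2}]:  - B^{2} = -9
  [t \sin{\left(t x \right)}]:  - \frac{C}{3} = \frac{1}{3}
  [t \cos{\left(t x \right)}]:  - 2 A C + \frac{2 B C}{3} = 0
  [t^{2} x]:  - 3 A B + \frac{2 B^{2}}{3} = -3
  [t^{3} \sin{\left(t x \right)}]:  - \frac{2 A C}{3} = - \frac{2}{3}
  [x \cos{\left(t x \right)}]:  - B C = -3
  [t x^{2} \sin{\left(t x \right)}]:  B C = 3
  [t \sin{\left(t x \right)} \cos{\left(t x \right)}]:  - \frac{2 C^{2}}{3} = - \frac{2}{3}
  [t^{2} x \sin{\left(t x \right)}]:  A C - \frac{2 B C}{3} = -1
  [x \sin{\left(t x \right)} \cos{\left(t x \right)}]:  C^{2} = 1
Solving: A = -1, B = -3, C = -1.
Check against the point condition:
  u(0, 0) = -1  ⟹  C = -1  ✓
Hence u(x, t) = - t^{2} - 3 t x - \cos{\left(t x \right)}.

Answer: u(x, t) = - t^{2} - 3 t x - \cos{\left(t x \right)}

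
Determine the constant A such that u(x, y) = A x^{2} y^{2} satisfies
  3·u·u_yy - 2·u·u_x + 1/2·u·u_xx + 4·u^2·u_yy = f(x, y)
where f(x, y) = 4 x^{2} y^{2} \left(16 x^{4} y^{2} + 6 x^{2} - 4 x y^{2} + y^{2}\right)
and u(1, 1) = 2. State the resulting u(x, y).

Substitute the ansatz u = A x^{2} y^{2} into the left-hand side.
Derivatives of the ansatz:
  u_yy = 2 A x^{2}
  u_x = 2 A x y^{2}
  u_xx = 2 A y^{2}
Term by term:
  3·u·u_yy = 6 A^{2} x^{4} y^{2}
  -2·u·u_x = - 4 A^{2} x^{3} y^{4}
  1/2·u·u_xx = A^{2} x^{2} y^{4}
  4·u^2·u_yy = 8 A^{3} x^{6} y^{4}
So the left-hand side equals
  8 A^{3} x^{6} y^{4} + 6 A^{2} x^{4} y^{2} - 4 A^{2} x^{3} y^{4} + A^{2} x^{2} y^{4}
This must equal f(x, y) identically; expanded, f = 64 x^{6} y^{4} + 24 x^{4} y^{2} - 16 x^{3} y^{4} + 4 x^{2} y^{4}.
Matching coefficients of the independent functions:
  [x^{2} y^{4}]:  A^{2} = 4
  [x^{3} y^{4}]:  - 4 A^{2} = -16
  [x^{4} y^{2}]:  6 A^{2} = 24
  [x^{6} y^{4}]:  8 A^{3} = 64
Solving: A = 2.
Check against the point condition:
  u(1, 1) = 2  ⟹  A = 2  ✓
Hence u(x, y) = 2 x^{2} y^{2}.

Answer: u(x, y) = 2 x^{2} y^{2}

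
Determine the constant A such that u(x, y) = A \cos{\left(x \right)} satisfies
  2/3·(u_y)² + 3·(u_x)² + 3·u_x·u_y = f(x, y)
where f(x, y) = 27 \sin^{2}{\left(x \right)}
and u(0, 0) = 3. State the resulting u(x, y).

Substitute the ansatz u = A \cos{\left(x \right)} into the left-hand side.
Derivatives of the ansatz:
  u_y = 0
  u_x = - A \sin{\left(x \right)}
Term by term:
  2/3·(u_y)² = 0
  3·(u_x)² = 3 A^{2} \sin^{2}{\left(x \right)}
  3·u_x·u_y = 0
So the left-hand side equals
  3 A^{2} \sin^{2}{\left(x \right)}
This must equal f(x, y) = 27 \sin^{2}{\left(x \right)} identically.
Matching coefficients of the independent functions:
  [\sin^{2}{\left(x \right)}]:  3 A^{2} = 27
These equations allow (A) = (-3) or (3).
Impose the point condition(s):
  u(0, 0) = 3  ⟹  A = 3
Only A = 3 satisfies everything.
Hence u(x, y) = 3 \cos{\left(x \right)}.

Answer: u(x, y) = 3 \cos{\left(x \right)}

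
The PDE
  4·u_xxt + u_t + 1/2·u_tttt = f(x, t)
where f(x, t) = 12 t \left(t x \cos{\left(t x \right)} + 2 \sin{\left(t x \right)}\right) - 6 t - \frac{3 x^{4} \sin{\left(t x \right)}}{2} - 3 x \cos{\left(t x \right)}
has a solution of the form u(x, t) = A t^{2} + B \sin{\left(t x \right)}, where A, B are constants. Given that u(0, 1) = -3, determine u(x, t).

Substitute the ansatz u = A t^{2} + B \sin{\left(t x \right)} into the left-hand side.
Derivatives of the ansatz:
  u_xxt = - B t^{2} x \cos{\left(t x \right)} - 2 B t \sin{\left(t x \right)}
  u_t = 2 A t + B x \cos{\left(t x \right)}
  u_tttt = B x^{4} \sin{\left(t x \right)}
Term by term:
  4·u_xxt = - 4 B t^{2} x \cos{\left(t x \right)} - 8 B t \sin{\left(t x \right)}
  u_t = 2 A t + B x \cos{\left(t x \right)}
  1/2·u_tttt = \frac{B x^{4} \sin{\left(t x \right)}}{2}
So the left-hand side equals
  2 A t - 4 B t^{2} x \cos{\left(t x \right)} - 8 B t \sin{\left(t x \right)} + \frac{B x^{4} \sin{\left(t x \right)}}{2} + B x \cos{\left(t x \right)}
This must equal f(x, t) identically; expanded, f = 12 t^{2} x \cos{\left(t x \right)} + 24 t \sin{\left(t x \right)} - 6 t - \frac{3 x^{4} \sin{\left(t x \right)}}{2} - 3 x \cos{\left(t x \right)}.
Matching coefficients of the independent functions:
  [t]:  2 A = -6
  [t \sin{\left(t x \right)}]:  - 8 B = 24
  [x \cos{\left(t x \right)}]:  B = -3
  [x^{4} \sin{\left(t x \right)}]:  \frac{B}{2} = - \frac{3}{2}
  [t^{2} x \cos{\left(t x \right)}]:  - 4 B = 12
Solving: A = -3, B = -3.
Check against the point condition:
  u(0, 1) = -3  ⟹  A = -3  ✓
Hence u(x, t) = - 3 t^{2} - 3 \sin{\left(t x \right)}.

Answer: u(x, t) = - 3 t^{2} - 3 \sin{\left(t x \right)}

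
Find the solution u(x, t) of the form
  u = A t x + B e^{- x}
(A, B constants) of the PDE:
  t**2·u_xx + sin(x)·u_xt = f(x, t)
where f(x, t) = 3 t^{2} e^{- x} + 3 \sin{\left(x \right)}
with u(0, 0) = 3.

Substitute the ansatz u = A t x + B e^{- x} into the left-hand side.
Derivatives of the ansatz:
  u_xx = B e^{- x}
  u_xt = A
Term by term:
  t**2·u_xx = B t^{2} e^{- x}
  sin(x)·u_xt = A \sin{\left(x \right)}
So the left-hand side equals
  A \sin{\left(x \right)} + B t^{2} e^{- x}
This must equal f(x, t) = 3 t^{2} e^{- x} + 3 \sin{\left(x \right)} identically.
Matching coefficients of the independent functions:
  [t^{2} e^{- x}]:  B = 3
  [\sin{\left(x \right)}]:  A = 3
Solving: A = 3, B = 3.
Check against the point condition:
  u(0, 0) = 3  ⟹  B = 3  ✓
Hence u(x, t) = 3 t x + 3 e^{- x}.

Answer: u(x, t) = 3 t x + 3 e^{- x}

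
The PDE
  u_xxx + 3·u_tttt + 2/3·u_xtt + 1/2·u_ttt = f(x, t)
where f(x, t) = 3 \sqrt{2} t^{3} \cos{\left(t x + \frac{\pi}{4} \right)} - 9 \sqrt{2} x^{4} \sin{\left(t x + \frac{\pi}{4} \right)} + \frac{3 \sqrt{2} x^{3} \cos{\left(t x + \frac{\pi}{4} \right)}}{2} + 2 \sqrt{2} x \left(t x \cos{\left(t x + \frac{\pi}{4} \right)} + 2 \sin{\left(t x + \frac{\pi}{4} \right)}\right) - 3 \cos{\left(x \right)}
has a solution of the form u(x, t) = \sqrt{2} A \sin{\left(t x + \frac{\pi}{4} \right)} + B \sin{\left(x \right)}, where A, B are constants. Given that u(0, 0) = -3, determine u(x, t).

Answer: u(x, t) = 3 \sin{\left(x \right)} - 3 \sqrt{2} \sin{\left(t x + \frac{\pi}{4} \right)}

Derivation:
Substitute the ansatz u = \sqrt{2} A \sin{\left(t x + \frac{\pi}{4} \right)} + B \sin{\left(x \right)} into the left-hand side.
Derivatives of the ansatz:
  u_xxx = - \sqrt{2} A t^{3} \cos{\left(t x + \frac{\pi}{4} \right)} - B \cos{\left(x \right)}
  u_tttt = \sqrt{2} A x^{4} \sin{\left(t x + \frac{\pi}{4} \right)}
  u_xtt = - \sqrt{2} A t x^{2} \cos{\left(t x + \frac{\pi}{4} \right)} - 2 \sqrt{2} A x \sin{\left(t x + \frac{\pi}{4} \right)}
  u_ttt = - \sqrt{2} A x^{3} \cos{\left(t x + \frac{\pi}{4} \right)}
Term by term:
  u_xxx = - \sqrt{2} A t^{3} \cos{\left(t x + \frac{\pi}{4} \right)} - B \cos{\left(x \right)}
  3·u_tttt = 3 \sqrt{2} A x^{4} \sin{\left(t x + \frac{\pi}{4} \right)}
  2/3·u_xtt = - \frac{2 \sqrt{2} A t x^{2} \cos{\left(t x + \frac{\pi}{4} \right)}}{3} - \frac{4 \sqrt{2} A x \sin{\left(t x + \frac{\pi}{4} \right)}}{3}
  1/2·u_ttt = - \frac{\sqrt{2} A x^{3} \cos{\left(t x + \frac{\pi}{4} \right)}}{2}
So the left-hand side equals
  - \sqrt{2} A t^{3} \cos{\left(t x + \frac{\pi}{4} \right)} - \frac{2 \sqrt{2} A t x^{2} \cos{\left(t x + \frac{\pi}{4} \right)}}{3} + 3 \sqrt{2} A x^{4} \sin{\left(t x + \frac{\pi}{4} \right)} - \frac{\sqrt{2} A x^{3} \cos{\left(t x + \frac{\pi}{4} \right)}}{2} - \frac{4 \sqrt{2} A x \sin{\left(t x + \frac{\pi}{4} \right)}}{3} - B \cos{\left(x \right)}
This must equal f(x, t) identically; expanded, f = 3 \sqrt{2} t^{3} \cos{\left(t x + \frac{\pi}{4} \right)} + 2 \sqrt{2} t x^{2} \cos{\left(t x + \frac{\pi}{4} \right)} - 9 \sqrt{2} x^{4} \sin{\left(t x + \frac{\pi}{4} \right)} + \frac{3 \sqrt{2} x^{3} \cos{\left(t x + \frac{\pi}{4} \right)}}{2} + 4 \sqrt{2} x \sin{\left(t x + \frac{\pi}{4} \right)} - 3 \cos{\left(x \right)}.
Matching coefficients of the independent functions:
  [\sqrt{2} t^{3} \cos{\left(t x + \frac{\pi}{4} \right)}]:  - A = 3
  [\sqrt{2} x \sin{\left(t x + \frac{\pi}{4} \right)}]:  - \frac{4 A}{3} = 4
  [\sqrt{2} x^{3} \cos{\left(t x + \frac{\pi}{4} \right)}]:  - \frac{A}{2} = \frac{3}{2}
  [\sqrt{2} x^{4} \sin{\left(t x + \frac{\pi}{4} \right)}]:  3 A = -9
  [\sqrt{2} t x^{2} \cos{\left(t x + \frac{\pi}{4} \right)}]:  - \frac{2 A}{3} = 2
  [\cos{\left(x \right)}]:  - B = -3
Solving: A = -3, B = 3.
Check against the point condition:
  u(0, 0) = -3  ⟹  A = -3  ✓
Hence u(x, t) = 3 \sin{\left(x \right)} - 3 \sqrt{2} \sin{\left(t x + \frac{\pi}{4} \right)}.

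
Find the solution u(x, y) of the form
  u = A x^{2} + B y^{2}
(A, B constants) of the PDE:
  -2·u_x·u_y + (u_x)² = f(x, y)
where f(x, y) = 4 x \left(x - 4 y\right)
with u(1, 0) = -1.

Answer: u(x, y) = - x^{2} - 2 y^{2}

Derivation:
Substitute the ansatz u = A x^{2} + B y^{2} into the left-hand side.
Derivatives of the ansatz:
  u_x = 2 A x
  u_y = 2 B y
Term by term:
  -2·u_x·u_y = - 8 A B x y
  (u_x)² = 4 A^{2} x^{2}
So the left-hand side equals
  4 A^{2} x^{2} - 8 A B x y
This must equal f(x, y) identically; expanded, f = 4 x^{2} - 16 x y.
Matching coefficients of the independent functions:
  [x^{2}]:  4 A^{2} = 4
  [x y]:  - 8 A B = -16
These equations allow (A, B) = (-1, -2) or (1, 2).
Impose the point condition(s):
  u(1, 0) = -1  ⟹  A = -1
Only A = -1, B = -2 satisfies everything.
Hence u(x, y) = - x^{2} - 2 y^{2}.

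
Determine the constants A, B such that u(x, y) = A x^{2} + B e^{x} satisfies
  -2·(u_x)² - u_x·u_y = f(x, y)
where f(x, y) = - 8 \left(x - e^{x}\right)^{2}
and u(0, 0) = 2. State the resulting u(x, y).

Answer: u(x, y) = - x^{2} + 2 e^{x}

Derivation:
Substitute the ansatz u = A x^{2} + B e^{x} into the left-hand side.
Derivatives of the ansatz:
  u_x = 2 A x + B e^{x}
  u_y = 0
Term by term:
  -2·(u_x)² = - 8 A^{2} x^{2} - 8 A B x e^{x} - 2 B^{2} e^{2 x}
  -u_x·u_y = 0
So the left-hand side equals
  - 8 A^{2} x^{2} - 8 A B x e^{x} - 2 B^{2} e^{2 x}
This must equal f(x, y) identically; expanded, f = - 8 x^{2} + 16 x e^{x} - 8 e^{2 x}.
Matching coefficients of the independent functions:
  [x^{2}]:  - 8 A^{2} = -8
  [x e^{x}]:  - 8 A B = 16
  [e^{2 x}]:  - 2 B^{2} = -8
These equations allow (A, B) = (-1, 2) or (1, -2).
Impose the point condition(s):
  u(0, 0) = 2  ⟹  B = 2
Only A = -1, B = 2 satisfies everything.
Hence u(x, y) = - x^{2} + 2 e^{x}.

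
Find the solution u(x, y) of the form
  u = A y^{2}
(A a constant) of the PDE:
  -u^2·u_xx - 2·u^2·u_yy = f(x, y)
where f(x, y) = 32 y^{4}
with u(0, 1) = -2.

Answer: u(x, y) = - 2 y^{2}

Derivation:
Substitute the ansatz u = A y^{2} into the left-hand side.
Derivatives of the ansatz:
  u_xx = 0
  u_yy = 2 A
Term by term:
  -u^2·u_xx = 0
  -2·u^2·u_yy = - 4 A^{3} y^{4}
So the left-hand side equals
  - 4 A^{3} y^{4}
This must equal f(x, y) = 32 y^{4} identically.
Matching coefficients of the independent functions:
  [y^{4}]:  - 4 A^{3} = 32
Solving: A = -2.
Check against the point condition:
  u(0, 1) = -2  ⟹  A = -2  ✓
Hence u(x, y) = - 2 y^{2}.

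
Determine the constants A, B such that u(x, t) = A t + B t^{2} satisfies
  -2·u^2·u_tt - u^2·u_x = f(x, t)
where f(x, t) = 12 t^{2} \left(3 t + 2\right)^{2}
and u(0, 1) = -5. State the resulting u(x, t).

Substitute the ansatz u = A t + B t^{2} into the left-hand side.
Derivatives of the ansatz:
  u_tt = 2 B
  u_x = 0
Term by term:
  -2·u^2·u_tt = - 4 A^{2} B t^{2} - 8 A B^{2} t^{3} - 4 B^{3} t^{4}
  -u^2·u_x = 0
So the left-hand side equals
  - 4 A^{2} B t^{2} - 8 A B^{2} t^{3} - 4 B^{3} t^{4}
This must equal f(x, t) identically; expanded, f = 108 t^{4} + 144 t^{3} + 48 t^{2}.
Matching coefficients of the independent functions:
  [t^{2}]:  - 4 A^{2} B = 48
  [t^{3}]:  - 8 A B^{2} = 144
  [t^{4}]:  - 4 B^{3} = 108
Solving: A = -2, B = -3.
Check against the point condition:
  u(0, 1) = -5  ⟹  A + B = -5  ✓
Hence u(x, t) = - 3 t^{2} - 2 t.

Answer: u(x, t) = - 3 t^{2} - 2 t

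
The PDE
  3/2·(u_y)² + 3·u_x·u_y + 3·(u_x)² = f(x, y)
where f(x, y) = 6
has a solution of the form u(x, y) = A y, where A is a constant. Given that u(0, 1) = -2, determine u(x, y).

Answer: u(x, y) = - 2 y

Derivation:
Substitute the ansatz u = A y into the left-hand side.
Derivatives of the ansatz:
  u_y = A
  u_x = 0
Term by term:
  3/2·(u_y)² = \frac{3 A^{2}}{2}
  3·u_x·u_y = 0
  3·(u_x)² = 0
So the left-hand side equals
  \frac{3 A^{2}}{2}
This must equal f(x, y) = 6 identically.
Matching coefficients of the independent functions:
  [constant term]:  \frac{3 A^{2}}{2} = 6
These equations allow (A) = (-2) or (2).
Impose the point condition(s):
  u(0, 1) = -2  ⟹  A = -2
Only A = -2 satisfies everything.
Hence u(x, y) = - 2 y.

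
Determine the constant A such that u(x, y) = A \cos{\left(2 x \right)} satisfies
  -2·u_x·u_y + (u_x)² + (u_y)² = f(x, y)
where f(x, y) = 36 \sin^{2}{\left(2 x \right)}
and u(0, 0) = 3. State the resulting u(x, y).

Substitute the ansatz u = A \cos{\left(2 x \right)} into the left-hand side.
Derivatives of the ansatz:
  u_x = - 2 A \sin{\left(2 x \right)}
  u_y = 0
Term by term:
  -2·u_x·u_y = 0
  (u_x)² = 4 A^{2} \sin^{2}{\left(2 x \right)}
  (u_y)² = 0
So the left-hand side equals
  4 A^{2} \sin^{2}{\left(2 x \right)}
This must equal f(x, y) = 36 \sin^{2}{\left(2 x \right)} identically.
Matching coefficients of the independent functions:
  [\sin^{2}{\left(2 x \right)}]:  4 A^{2} = 36
These equations allow (A) = (-3) or (3).
Impose the point condition(s):
  u(0, 0) = 3  ⟹  A = 3
Only A = 3 satisfies everything.
Hence u(x, y) = 3 \cos{\left(2 x \right)}.

Answer: u(x, y) = 3 \cos{\left(2 x \right)}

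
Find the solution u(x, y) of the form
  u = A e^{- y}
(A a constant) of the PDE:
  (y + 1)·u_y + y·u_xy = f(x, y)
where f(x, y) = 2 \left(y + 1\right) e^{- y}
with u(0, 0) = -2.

Substitute the ansatz u = A e^{- y} into the left-hand side.
Derivatives of the ansatz:
  u_y = - A e^{- y}
  u_xy = 0
Term by term:
  (y + 1)·u_y = - A y e^{- y} - A e^{- y}
  y·u_xy = 0
So the left-hand side equals
  - A y e^{- y} - A e^{- y}
This must equal f(x, y) identically; expanded, f = 2 y e^{- y} + 2 e^{- y}.
Matching coefficients of the independent functions:
  [y e^{- y}, e^{- y}]:  - A = 2
Solving: A = -2.
Check against the point condition:
  u(0, 0) = -2  ⟹  A = -2  ✓
Hence u(x, y) = - 2 e^{- y}.

Answer: u(x, y) = - 2 e^{- y}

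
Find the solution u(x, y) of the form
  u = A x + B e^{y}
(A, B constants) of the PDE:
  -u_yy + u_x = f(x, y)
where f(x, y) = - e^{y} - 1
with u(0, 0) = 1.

Answer: u(x, y) = - x + e^{y}

Derivation:
Substitute the ansatz u = A x + B e^{y} into the left-hand side.
Derivatives of the ansatz:
  u_yy = B e^{y}
  u_x = A
Term by term:
  -u_yy = - B e^{y}
  u_x = A
So the left-hand side equals
  A - B e^{y}
This must equal f(x, y) = - e^{y} - 1 identically.
Matching coefficients of the independent functions:
  [constant term]:  A = -1
  [e^{y}]:  - B = -1
Solving: A = -1, B = 1.
Check against the point condition:
  u(0, 0) = 1  ⟹  B = 1  ✓
Hence u(x, y) = - x + e^{y}.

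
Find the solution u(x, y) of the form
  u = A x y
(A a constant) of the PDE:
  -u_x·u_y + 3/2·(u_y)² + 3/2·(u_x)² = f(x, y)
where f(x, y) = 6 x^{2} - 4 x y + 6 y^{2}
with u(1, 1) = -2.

Answer: u(x, y) = - 2 x y

Derivation:
Substitute the ansatz u = A x y into the left-hand side.
Derivatives of the ansatz:
  u_x = A y
  u_y = A x
Term by term:
  -u_x·u_y = - A^{2} x y
  3/2·(u_y)² = \frac{3 A^{2} x^{2}}{2}
  3/2·(u_x)² = \frac{3 A^{2} y^{2}}{2}
So the left-hand side equals
  \frac{3 A^{2} x^{2}}{2} - A^{2} x y + \frac{3 A^{2} y^{2}}{2}
This must equal f(x, y) = 6 x^{2} - 4 x y + 6 y^{2} identically.
Matching coefficients of the independent functions:
  [x^{2}, y^{2}]:  \frac{3 A^{2}}{2} = 6
  [x y]:  - A^{2} = -4
These equations allow (A) = (-2) or (2).
Impose the point condition(s):
  u(1, 1) = -2  ⟹  A = -2
Only A = -2 satisfies everything.
Hence u(x, y) = - 2 x y.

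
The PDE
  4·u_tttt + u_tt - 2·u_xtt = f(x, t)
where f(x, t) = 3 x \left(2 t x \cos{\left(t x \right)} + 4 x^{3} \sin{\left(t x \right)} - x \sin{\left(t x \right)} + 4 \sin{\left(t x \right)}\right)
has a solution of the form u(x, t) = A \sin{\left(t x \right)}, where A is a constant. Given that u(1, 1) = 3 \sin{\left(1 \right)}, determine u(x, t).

Substitute the ansatz u = A \sin{\left(t x \right)} into the left-hand side.
Derivatives of the ansatz:
  u_tttt = A x^{4} \sin{\left(t x \right)}
  u_tt = - A x^{2} \sin{\left(t x \right)}
  u_xtt = - A t x^{2} \cos{\left(t x \right)} - 2 A x \sin{\left(t x \right)}
Term by term:
  4·u_tttt = 4 A x^{4} \sin{\left(t x \right)}
  u_tt = - A x^{2} \sin{\left(t x \right)}
  -2·u_xtt = 2 A t x^{2} \cos{\left(t x \right)} + 4 A x \sin{\left(t x \right)}
So the left-hand side equals
  2 A t x^{2} \cos{\left(t x \right)} + 4 A x^{4} \sin{\left(t x \right)} - A x^{2} \sin{\left(t x \right)} + 4 A x \sin{\left(t x \right)}
This must equal f(x, t) identically; expanded, f = 6 t x^{2} \cos{\left(t x \right)} + 12 x^{4} \sin{\left(t x \right)} - 3 x^{2} \sin{\left(t x \right)} + 12 x \sin{\left(t x \right)}.
Matching coefficients of the independent functions:
  [x \sin{\left(t x \right)}, x^{4} \sin{\left(t x \right)}]:  4 A = 12
  [x^{2} \sin{\left(t x \right)}]:  - A = -3
  [t x^{2} \cos{\left(t x \right)}]:  2 A = 6
Solving: A = 3.
Check against the point condition:
  u(1, 1) = 3 \sin{\left(1 \right)}  ⟹  A \sin{\left(1 \right)} = 3 \sin{\left(1 \right)}  ✓
Hence u(x, t) = 3 \sin{\left(t x \right)}.

Answer: u(x, t) = 3 \sin{\left(t x \right)}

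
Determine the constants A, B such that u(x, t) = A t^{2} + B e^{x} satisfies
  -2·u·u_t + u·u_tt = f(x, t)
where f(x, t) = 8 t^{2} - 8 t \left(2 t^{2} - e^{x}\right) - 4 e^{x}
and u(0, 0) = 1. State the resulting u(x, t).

Substitute the ansatz u = A t^{2} + B e^{x} into the left-hand side.
Derivatives of the ansatz:
  u_t = 2 A t
  u_tt = 2 A
Term by term:
  -2·u·u_t = - 4 A^{2} t^{3} - 4 A B t e^{x}
  u·u_tt = 2 A^{2} t^{2} + 2 A B e^{x}
So the left-hand side equals
  - 4 A^{2} t^{3} + 2 A^{2} t^{2} - 4 A B t e^{x} + 2 A B e^{x}
This must equal f(x, t) = 8 t^{2} - 8 t \left(2 t^{2} - e^{x}\right) - 4 e^{x} identically.
Matching coefficients of the independent functions:
  [t^{2}]:  2 A^{2} = 8
  [t^{3}]:  - 4 A^{2} = -16
  [t e^{x}]:  - 4 A B = 8
  [e^{x}]:  2 A B = -4
These equations allow (A, B) = (-2, 1) or (2, -1).
Impose the point condition(s):
  u(0, 0) = 1  ⟹  B = 1
Only A = -2, B = 1 satisfies everything.
Hence u(x, t) = - 2 t^{2} + e^{x}.

Answer: u(x, t) = - 2 t^{2} + e^{x}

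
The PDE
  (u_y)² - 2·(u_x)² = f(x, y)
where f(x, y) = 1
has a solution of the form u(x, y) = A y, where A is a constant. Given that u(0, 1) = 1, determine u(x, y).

Answer: u(x, y) = y

Derivation:
Substitute the ansatz u = A y into the left-hand side.
Derivatives of the ansatz:
  u_y = A
  u_x = 0
Term by term:
  (u_y)² = A^{2}
  -2·(u_x)² = 0
So the left-hand side equals
  A^{2}
This must equal f(x, y) = 1 identically.
Matching coefficients of the independent functions:
  [constant term]:  A^{2} = 1
These equations allow (A) = (-1) or (1).
Impose the point condition(s):
  u(0, 1) = 1  ⟹  A = 1
Only A = 1 satisfies everything.
Hence u(x, y) = y.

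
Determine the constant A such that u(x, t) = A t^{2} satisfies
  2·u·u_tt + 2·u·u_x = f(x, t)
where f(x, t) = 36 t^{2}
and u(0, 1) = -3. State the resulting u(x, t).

Substitute the ansatz u = A t^{2} into the left-hand side.
Derivatives of the ansatz:
  u_tt = 2 A
  u_x = 0
Term by term:
  2·u·u_tt = 4 A^{2} t^{2}
  2·u·u_x = 0
So the left-hand side equals
  4 A^{2} t^{2}
This must equal f(x, t) = 36 t^{2} identically.
Matching coefficients of the independent functions:
  [t^{2}]:  4 A^{2} = 36
These equations allow (A) = (-3) or (3).
Impose the point condition(s):
  u(0, 1) = -3  ⟹  A = -3
Only A = -3 satisfies everything.
Hence u(x, t) = - 3 t^{2}.

Answer: u(x, t) = - 3 t^{2}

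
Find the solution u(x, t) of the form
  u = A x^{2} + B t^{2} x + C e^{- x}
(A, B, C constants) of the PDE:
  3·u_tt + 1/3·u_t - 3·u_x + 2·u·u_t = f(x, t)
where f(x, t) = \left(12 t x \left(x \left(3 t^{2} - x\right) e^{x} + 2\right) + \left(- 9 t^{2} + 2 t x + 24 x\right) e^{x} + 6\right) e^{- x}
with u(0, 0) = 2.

Substitute the ansatz u = A x^{2} + B t^{2} x + C e^{- x} into the left-hand side.
Derivatives of the ansatz:
  u_tt = 2 B x
  u_t = 2 B t x
  u_x = 2 A x + B t^{2} - C e^{- x}
Term by term:
  3·u_tt = 6 B x
  1/3·u_t = \frac{2 B t x}{3}
  -3·u_x = - 6 A x - 3 B t^{2} + 3 C e^{- x}
  2·u·u_t = 4 A B t x^{3} + 4 B^{2} t^{3} x^{2} + 4 B C t x e^{- x}
So the left-hand side equals
  4 A B t x^{3} - 6 A x + 4 B^{2} t^{3} x^{2} + 4 B C t x e^{- x} - 3 B t^{2} + \frac{2 B t x}{3} + 6 B x + 3 C e^{- x}
This must equal f(x, t) identically; expanded, f = 36 t^{3} x^{2} - 9 t^{2} - 12 t x^{3} + 2 t x + 24 t x e^{- x} + 24 x + 6 e^{- x}.
Matching coefficients of the independent functions:
  [t^{2}]:  - 3 B = -9
  [x]:  - 6 A + 6 B = 24
  [t x]:  \frac{2 B}{3} = 2
  [t x^{3}]:  4 A B = -12
  [t^{3} x^{2}]:  4 B^{2} = 36
  [t x e^{- x}]:  4 B C = 24
  [e^{- x}]:  3 C = 6
Solving: A = -1, B = 3, C = 2.
Check against the point condition:
  u(0, 0) = 2  ⟹  C = 2  ✓
Hence u(x, t) = 3 t^{2} x - x^{2} + 2 e^{- x}.

Answer: u(x, t) = 3 t^{2} x - x^{2} + 2 e^{- x}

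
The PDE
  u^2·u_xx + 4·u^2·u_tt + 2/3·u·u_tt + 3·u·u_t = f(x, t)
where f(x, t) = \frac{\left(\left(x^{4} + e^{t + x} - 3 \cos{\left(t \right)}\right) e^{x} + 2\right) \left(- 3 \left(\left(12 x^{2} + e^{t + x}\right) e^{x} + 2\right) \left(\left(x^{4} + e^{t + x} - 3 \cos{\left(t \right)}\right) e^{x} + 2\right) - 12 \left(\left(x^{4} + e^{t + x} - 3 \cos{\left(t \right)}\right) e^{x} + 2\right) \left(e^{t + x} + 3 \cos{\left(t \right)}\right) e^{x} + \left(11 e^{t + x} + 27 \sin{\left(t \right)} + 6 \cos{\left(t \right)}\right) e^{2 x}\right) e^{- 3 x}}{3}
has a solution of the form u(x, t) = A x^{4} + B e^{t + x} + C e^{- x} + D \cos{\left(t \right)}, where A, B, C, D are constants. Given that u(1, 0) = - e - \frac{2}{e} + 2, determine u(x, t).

Answer: u(x, t) = - x^{4} - e^{t + x} + 3 \cos{\left(t \right)} - 2 e^{- x}

Derivation:
Substitute the ansatz u = A x^{4} + B e^{t + x} + C e^{- x} + D \cos{\left(t \right)} into the left-hand side.
Derivatives of the ansatz:
  u_xx = 12 A x^{2} + B e^{t} e^{x} + C e^{- x}
  u_tt = B e^{t} e^{x} - D \cos{\left(t \right)}
  u_t = B e^{t} e^{x} - D \sin{\left(t \right)}
Term by term:
  u^2·u_xx = 12 A^{3} x^{10} + A^{2} B x^{8} e^{t} e^{x} + 24 A^{2} B x^{6} e^{t} e^{x} + A^{2} C x^{8} e^{- x} + 24 A^{2} C x^{6} e^{- x} + 24 A^{2} D x^{6} \cos{\left(t \right)} + 2 A B^{2} x^{4} e^{2 t} e^{2 x} + 12 A B^{2} x^{2} e^{2 t} e^{2 x} + 4 A B C x^{4} e^{t} + 24 A B C x^{2} e^{t} + 2 A B D x^{4} e^{t} e^{x} \cos{\left(t \right)} + 24 A B D x^{2} e^{t} e^{x} \cos{\left(t \right)} + 2 A C^{2} x^{4} e^{- 2 x} + 12 A C^{2} x^{2} e^{- 2 x} + 2 A C D x^{4} e^{- x} \cos{\left(t \right)} + 24 A C D x^{2} e^{- x} \cos{\left(t \right)} + 12 A D^{2} x^{2} \cos^{2}{\left(t \right)} + B^{3} e^{3 t} e^{3 x} + 3 B^{2} C e^{2 t} e^{x} + 2 B^{2} D e^{2 t} e^{2 x} \cos{\left(t \right)} + 3 B C^{2} e^{t} e^{- x} + 4 B C D e^{t} \cos{\left(t \right)} + B D^{2} e^{t} e^{x} \cos^{2}{\left(t \right)} + C^{3} e^{- 3 x} + 2 C^{2} D e^{- 2 x} \cos{\left(t \right)} + C D^{2} e^{- x} \cos^{2}{\left(t \right)}
  4·u^2·u_tt = 4 A^{2} B x^{8} e^{t} e^{x} - 4 A^{2} D x^{8} \cos{\left(t \right)} + 8 A B^{2} x^{4} e^{2 t} e^{2 x} + 8 A B C x^{4} e^{t} - 8 A C D x^{4} e^{- x} \cos{\left(t \right)} - 8 A D^{2} x^{4} \cos^{2}{\left(t \right)} + 4 B^{3} e^{3 t} e^{3 x} + 8 B^{2} C e^{2 t} e^{x} + 4 B^{2} D e^{2 t} e^{2 x} \cos{\left(t \right)} + 4 B C^{2} e^{t} e^{- x} - 4 B D^{2} e^{t} e^{x} \cos^{2}{\left(t \right)} - 4 C^{2} D e^{- 2 x} \cos{\left(t \right)} - 8 C D^{2} e^{- x} \cos^{2}{\left(t \right)} - 4 D^{3} \cos^{3}{\left(t \right)}
  2/3·u·u_tt = \frac{2 A B x^{4} e^{t} e^{x}}{3} - \frac{2 A D x^{4} \cos{\left(t \right)}}{3} + \frac{2 B^{2} e^{2 t} e^{2 x}}{3} + \frac{2 B C e^{t}}{3} - \frac{2 C D e^{- x} \cos{\left(t \right)}}{3} - \frac{2 D^{2} \cos^{2}{\left(t \right)}}{3}
  3·u·u_t = 3 A B x^{4} e^{t} e^{x} - 3 A D x^{4} \sin{\left(t \right)} + 3 B^{2} e^{2 t} e^{2 x} + 3 B C e^{t} - 3 B D e^{t} e^{x} \sin{\left(t \right)} + 3 B D e^{t} e^{x} \cos{\left(t \right)} - 3 C D e^{- x} \sin{\left(t \right)} - 3 D^{2} \sin{\left(t \right)} \cos{\left(t \right)}
Sum these and collect like terms in the independent variables.
This must equal f(x, t) identically; expanded, f = - 12 x^{10} - 5 x^{8} e^{t} e^{x} - 12 x^{8} \cos{\left(t \right)} - 2 x^{8} e^{- x} - 24 x^{6} e^{t} e^{x} + 72 x^{6} \cos{\left(t \right)} - 48 x^{6} e^{- x} - 10 x^{4} e^{2 t} e^{2 x} + 6 x^{4} e^{t} e^{x} \cos{\left(t \right)} + \frac{11 x^{4} e^{t} e^{x}}{3} - 24 x^{4} e^{t} + 9 x^{4} \sin{\left(t \right)} + 72 x^{4} \cos^{2}{\left(t \right)} + 2 x^{4} \cos{\left(t \right)} - 36 x^{4} e^{- x} \cos{\left(t \right)} - 8 x^{4} e^{- 2 x} - 12 x^{2} e^{2 t} e^{2 x} + 72 x^{2} e^{t} e^{x} \cos{\left(t \right)} - 48 x^{2} e^{t} - 108 x^{2} \cos^{2}{\left(t \right)} + 144 x^{2} e^{- x} \cos{\left(t \right)} - 48 x^{2} e^{- 2 x} - 5 e^{3 t} e^{3 x} + 18 e^{2 t} e^{2 x} \cos{\left(t \right)} + \frac{11 e^{2 t} e^{2 x}}{3} - 22 e^{2 t} e^{x} + 9 e^{t} e^{x} \sin{\left(t \right)} + 27 e^{t} e^{x} \cos^{2}{\left(t \right)} - 9 e^{t} e^{x} \cos{\left(t \right)} + 24 e^{t} \cos{\left(t \right)} + \frac{22 e^{t}}{3} - 28 e^{t} e^{- x} - 27 \sin{\left(t \right)} \cos{\left(t \right)} - 108 \cos^{3}{\left(t \right)} - 6 \cos^{2}{\left(t \right)} + 18 e^{- x} \sin{\left(t \right)} + 126 e^{- x} \cos^{2}{\left(t \right)} + 4 e^{- x} \cos{\left(t \right)} - 24 e^{- 2 x} \cos{\left(t \right)} - 8 e^{- 3 x}.
Matching coefficients of the independent functions:
(each divided by its leading coefficient; functions giving the same equation are listed together)
  [x^{10}]:  A^{3} + 1 = 0
  [x^{2} e^{t}, x^{4} e^{t}]:  A B C + 2 = 0
  [x^{2} e^{- 2 x}, x^{4} e^{- 2 x}]:  A C^{2} + 4 = 0
  [x^{2} \cos^{2}{\left(t \right)}, x^{4} \cos^{2}{\left(t \right)}]:  A D^{2} + 9 = 0
  [x^{4} \sin{\left(t \right)}, x^{4} \cos{\left(t \right)}]:  A D + 3 = 0
  [x^{6} e^{- x}, x^{8} e^{- x}]:  A^{2} C + 2 = 0
  [x^{6} \cos{\left(t \right)}, x^{8} \cos{\left(t \right)}]:  A^{2} D - 3 = 0
  [e^{t} e^{- x}]:  B C^{2} + 4 = 0
  [e^{t} \cos{\left(t \right)}]:  B C D - 6 = 0
  [e^{2 t} e^{x}]:  B^{2} C + 2 = 0
  [e^{2 t} e^{2 x}]:  B^{2} - 1 = 0
  [e^{3 t} e^{3 x}]:  B^{3} + 1 = 0
  [e^{- 2 x} \cos{\left(t \right)}]:  C^{2} D - 12 = 0
  [e^{- x} \sin{\left(t \right)}, e^{- x} \cos{\left(t \right)}]:  C D + 6 = 0
  [e^{- x} \cos^{2}{\left(t \right)}]:  C D^{2} + 18 = 0
  [\sin{\left(t \right)} \cos{\left(t \right)}, \cos^{2}{\left(t \right)}]:  D^{2} - 9 = 0
  [x^{2} e^{2 t} e^{2 x}, x^{4} e^{2 t} e^{2 x}]:  A B^{2} + 1 = 0
  [x^{2} e^{- x} \cos{\left(t \right)}, x^{4} e^{- x} \cos{\left(t \right)}]:  A C D - 6 = 0
  [x^{4} e^{t} e^{x}]:  A B - 1 = 0
  [x^{6} e^{t} e^{x}, x^{8} e^{t} e^{x}]:  A^{2} B + 1 = 0
  [e^{t} e^{x} \sin{\left(t \right)}, e^{t} e^{x} \cos{\left(t \right)}]:  B D + 3 = 0
  [e^{t} e^{x} \cos^{2}{\left(t \right)}]:  B D^{2} + 9 = 0
  [e^{2 t} e^{2 x} \cos{\left(t \right)}]:  B^{2} D - 3 = 0
  [x^{2} e^{t} e^{x} \cos{\left(t \right)}, x^{4} e^{t} e^{x} \cos{\left(t \right)}]:  A B D - 3 = 0
  [e^{t}]:  B C - 2 = 0
  [e^{- 3 x}]:  C^{3} + 8 = 0
  [\cos^{3}{\left(t \right)}]:  D^{3} - 27 = 0
Solving: A = -1, B = -1, C = -2, D = 3.
Check against the point condition:
  u(1, 0) = - e - \frac{2}{e} + 2  ⟹  A + e B + \frac{C}{e} + D = - e - \frac{2}{e} + 2  ✓
Hence u(x, t) = - x^{4} - e^{t + x} + 3 \cos{\left(t \right)} - 2 e^{- x}.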